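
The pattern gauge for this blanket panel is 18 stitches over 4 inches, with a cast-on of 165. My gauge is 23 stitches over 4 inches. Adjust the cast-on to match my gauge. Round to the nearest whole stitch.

Scale factor = 23 / 18 = 1.278.
165 × 23 / 18 = 210.83 sts.
→ 211 sts.

211 stitches.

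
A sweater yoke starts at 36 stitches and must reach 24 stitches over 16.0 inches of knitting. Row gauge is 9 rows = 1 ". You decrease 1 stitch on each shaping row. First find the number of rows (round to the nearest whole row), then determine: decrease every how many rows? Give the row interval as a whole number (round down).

Decrease every 12th row.

Rows = 16.0 × 9 = 144.0 → 144 rows.
Stitches to remove: 12 → 12 shaping rows (at 1 st each).
144 / 12 = 12.00 → every 12 rows.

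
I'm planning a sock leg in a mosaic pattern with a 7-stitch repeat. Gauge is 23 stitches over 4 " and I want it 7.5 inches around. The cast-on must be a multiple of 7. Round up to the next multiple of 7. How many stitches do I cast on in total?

23 / 4 = 5.75 sts per inch.
7.5 × 5.75 = 43.12 sts.
Next multiple of 7: 49.

CO 49 sts.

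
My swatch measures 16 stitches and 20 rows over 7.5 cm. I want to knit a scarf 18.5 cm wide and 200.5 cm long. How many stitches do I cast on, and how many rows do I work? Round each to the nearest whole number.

Cast on 39 stitches and work 535 rows.

Stitch gauge = 16/7.5 = 2.133 sts/cm; 18.5 × 2.133 = 39.47 → 39 sts.
Row gauge = 20/7.5 = 2.667 rows/cm; 200.5 × 2.667 = 534.67 → 535 rows.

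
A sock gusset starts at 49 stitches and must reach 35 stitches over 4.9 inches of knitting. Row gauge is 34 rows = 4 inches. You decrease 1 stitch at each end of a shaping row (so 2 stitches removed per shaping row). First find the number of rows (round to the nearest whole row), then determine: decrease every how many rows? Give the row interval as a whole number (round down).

Rows = 4.9 × 8.5 = 41.7 → 42 rows.
Stitches to remove: 14 → 7 shaping rows (at 2 st each).
42 / 7 = 6.00 → every 6 rows.

Decrease every 6th row.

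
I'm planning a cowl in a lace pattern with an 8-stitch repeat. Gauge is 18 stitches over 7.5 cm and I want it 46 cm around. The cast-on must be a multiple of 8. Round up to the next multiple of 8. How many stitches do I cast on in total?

112 stitches.

18 / 7.5 = 2.4 sts per cm.
46 × 2.4 = 110.40 sts.
Next multiple of 8: 112.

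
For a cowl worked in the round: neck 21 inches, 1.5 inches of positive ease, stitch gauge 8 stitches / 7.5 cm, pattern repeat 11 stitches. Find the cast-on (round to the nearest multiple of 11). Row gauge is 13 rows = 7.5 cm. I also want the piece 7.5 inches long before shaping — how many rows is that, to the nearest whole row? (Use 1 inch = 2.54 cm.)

Finished = 21 + 1.5 = 22.5 inches.
22.5 inches × 2.54 = 57.15 cm.
8/7.5 = 1.067 sts per cm; 57.15 × 1.067 = 60.96 sts.
Nearest multiple of 11 → 66.
7.5 inches = 19.05 cm; × 1.733 = 33.02 → 33 rows.

Cast on 66 stitches; work 33 rows.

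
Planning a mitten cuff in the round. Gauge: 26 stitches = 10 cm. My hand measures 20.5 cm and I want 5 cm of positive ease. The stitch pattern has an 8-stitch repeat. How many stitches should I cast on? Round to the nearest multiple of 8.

64 stitches.

Finished = 20.5 + 5 = 25.5 cm.
26 / 10 = 2.6 sts/cm.
25.5 × 2.6 = 66.30 sts.
Nearest multiple of 8: 64.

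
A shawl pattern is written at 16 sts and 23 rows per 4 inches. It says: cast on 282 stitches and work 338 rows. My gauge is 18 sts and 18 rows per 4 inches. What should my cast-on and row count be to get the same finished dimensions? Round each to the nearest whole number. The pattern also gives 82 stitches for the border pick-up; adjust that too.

Stitches: 282 × 18/16 = 317.25 → 317.
Rows: 338 × 18/23 = 264.52 → 265.
border pick-up: 82 × 18/16 = 92.25 → 92.

Cast on 317 stitches; work 265 rows; border pick-up 92 stitches.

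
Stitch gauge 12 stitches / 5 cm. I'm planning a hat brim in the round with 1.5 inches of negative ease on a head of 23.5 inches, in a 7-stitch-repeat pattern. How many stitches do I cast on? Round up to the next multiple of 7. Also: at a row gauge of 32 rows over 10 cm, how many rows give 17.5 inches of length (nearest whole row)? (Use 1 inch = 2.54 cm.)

Cast on 140 stitches; work 142 rows.

Finished = 23.5 − 1.5 = 22 inches.
22 inches × 2.54 = 55.88 cm.
12/5 = 2.4 sts per cm; 55.88 × 2.4 = 134.11 sts.
Next multiple of 7 → 140.
17.5 inches = 44.45 cm; × 3.2 = 142.24 → 142 rows.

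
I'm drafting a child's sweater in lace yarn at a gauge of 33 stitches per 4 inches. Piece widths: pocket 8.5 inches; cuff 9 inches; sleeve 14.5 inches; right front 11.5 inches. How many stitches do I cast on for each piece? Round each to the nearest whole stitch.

Rate = 33/4 = 8.25 sts per in.
pocket: 8.5 × 8.25 = 70.12 → 70.
cuff: 9 × 8.25 = 74.25 → 74.
sleeve: 14.5 × 8.25 = 119.62 → 120.
right front: 11.5 × 8.25 = 94.88 → 95.

pocket 70; cuff 74; sleeve 120; right front 95.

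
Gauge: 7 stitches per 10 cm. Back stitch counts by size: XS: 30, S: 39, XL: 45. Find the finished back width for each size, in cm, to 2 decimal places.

7/10 = 0.7 sts per cm.
XS: 30 / 0.7 = 42.857 → 42.86 cm.
S: 39 / 0.7 = 55.714 → 55.71 cm.
XL: 45 / 0.7 = 64.286 → 64.29 cm.

XS 42.86 cm; S 55.71 cm; XL 64.29 cm.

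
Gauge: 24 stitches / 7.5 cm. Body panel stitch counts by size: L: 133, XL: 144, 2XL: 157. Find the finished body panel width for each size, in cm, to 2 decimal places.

L 41.56 cm; XL 45.00 cm; 2XL 49.06 cm.

24/7.5 = 3.2 sts per cm.
L: 133 / 3.2 = 41.562 → 41.56 cm.
XL: 144 / 3.2 = 45.000 → 45.00 cm.
2XL: 157 / 3.2 = 49.062 → 49.06 cm.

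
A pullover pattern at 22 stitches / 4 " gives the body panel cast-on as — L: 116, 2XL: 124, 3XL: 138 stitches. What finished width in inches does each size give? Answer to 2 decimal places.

L 21.09 inches; 2XL 22.55 inches; 3XL 25.09 inches.

22/4 = 5.5 sts per in.
L: 116 / 5.5 = 21.091 → 21.09 in.
2XL: 124 / 5.5 = 22.545 → 22.55 in.
3XL: 138 / 5.5 = 25.091 → 25.09 in.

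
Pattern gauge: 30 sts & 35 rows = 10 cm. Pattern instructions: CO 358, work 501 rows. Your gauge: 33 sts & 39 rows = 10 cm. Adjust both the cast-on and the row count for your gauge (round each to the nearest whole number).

Stitches: 358 × 33/30 = 393.80 → 394.
Rows: 501 × 39/35 = 558.26 → 558.

Cast on 394 stitches; work 558 rows.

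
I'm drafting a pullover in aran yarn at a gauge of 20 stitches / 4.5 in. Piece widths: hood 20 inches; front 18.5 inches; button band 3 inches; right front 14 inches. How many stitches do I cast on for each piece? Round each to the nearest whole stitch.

hood 89; front 82; button band 13; right front 62.

Rate = 20/4.5 = 4.444 sts per in.
hood: 20 × 4.444 = 88.89 → 89.
front: 18.5 × 4.444 = 82.22 → 82.
button band: 3 × 4.444 = 13.33 → 13.
right front: 14 × 4.444 = 62.22 → 62.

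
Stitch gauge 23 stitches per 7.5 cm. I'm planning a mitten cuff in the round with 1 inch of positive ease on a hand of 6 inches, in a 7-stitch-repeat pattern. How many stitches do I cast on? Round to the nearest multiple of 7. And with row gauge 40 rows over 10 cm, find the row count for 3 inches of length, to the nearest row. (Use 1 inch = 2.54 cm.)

Finished = 6 + 1 = 7 inches.
7 inches × 2.54 = 17.78 cm.
23/7.5 = 3.067 sts per cm; 17.78 × 3.067 = 54.53 sts.
Nearest multiple of 7 → 56.
3 inches = 7.62 cm; × 4 = 30.48 → 30 rows.

Cast on 56 stitches; work 30 rows.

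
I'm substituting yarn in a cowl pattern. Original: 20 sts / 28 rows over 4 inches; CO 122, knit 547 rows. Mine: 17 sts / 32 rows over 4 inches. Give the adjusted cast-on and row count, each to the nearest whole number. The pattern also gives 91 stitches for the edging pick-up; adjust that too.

Stitches: 122 × 17/20 = 103.70 → 104.
Rows: 547 × 32/28 = 625.14 → 625.
edging pick-up: 91 × 17/20 = 77.35 → 77.

Cast on 104 stitches; work 625 rows; edging pick-up 77 stitches.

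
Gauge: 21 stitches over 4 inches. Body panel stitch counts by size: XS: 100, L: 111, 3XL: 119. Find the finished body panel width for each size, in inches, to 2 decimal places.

21/4 = 5.25 sts per in.
XS: 100 / 5.25 = 19.048 → 19.05 in.
L: 111 / 5.25 = 21.143 → 21.14 in.
3XL: 119 / 5.25 = 22.667 → 22.67 in.

XS 19.05 inches; L 21.14 inches; 3XL 22.67 inches.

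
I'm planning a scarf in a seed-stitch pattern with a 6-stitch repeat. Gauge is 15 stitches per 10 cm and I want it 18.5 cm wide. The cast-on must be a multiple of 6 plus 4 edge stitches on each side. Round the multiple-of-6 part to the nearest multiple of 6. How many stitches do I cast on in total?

CO 26 sts.

15 / 10 = 1.5 sts per cm.
18.5 × 1.5 = 27.75 sts.
Less 8 edge sts → 19.75 for the repeat.
Nearest multiple of 6: 18.
Add back 8 edge sts → 26.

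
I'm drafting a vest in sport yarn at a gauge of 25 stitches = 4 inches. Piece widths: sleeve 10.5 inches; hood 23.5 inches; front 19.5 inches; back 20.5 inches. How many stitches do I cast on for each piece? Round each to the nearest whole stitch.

Rate = 25/4 = 6.25 sts per in.
sleeve: 10.5 × 6.25 = 65.62 → 66.
hood: 23.5 × 6.25 = 146.88 → 147.
front: 19.5 × 6.25 = 121.88 → 122.
back: 20.5 × 6.25 = 128.12 → 128.

sleeve 66; hood 147; front 122; back 128.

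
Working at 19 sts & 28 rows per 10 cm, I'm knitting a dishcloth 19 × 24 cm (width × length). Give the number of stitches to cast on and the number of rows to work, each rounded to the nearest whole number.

Stitch gauge = 19/10 = 1.9 sts/cm; 19 × 1.9 = 36.10 → 36 sts.
Row gauge = 28/10 = 2.8 rows/cm; 24 × 2.8 = 67.20 → 67 rows.

Cast on 36 stitches and work 67 rows.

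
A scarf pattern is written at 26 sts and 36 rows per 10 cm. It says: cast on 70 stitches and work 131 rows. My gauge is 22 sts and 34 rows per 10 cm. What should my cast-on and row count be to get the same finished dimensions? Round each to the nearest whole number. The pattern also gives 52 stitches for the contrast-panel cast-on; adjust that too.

Cast on 59 stitches; work 124 rows; contrast-panel cast-on 44 stitches.

Stitches: 70 × 22/26 = 59.23 → 59.
Rows: 131 × 34/36 = 123.72 → 124.
contrast-panel cast-on: 52 × 22/26 = 44.00 → 44.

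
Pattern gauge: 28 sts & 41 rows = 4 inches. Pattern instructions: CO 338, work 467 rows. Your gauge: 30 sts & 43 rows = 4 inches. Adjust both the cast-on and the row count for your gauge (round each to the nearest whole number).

Stitches: 338 × 30/28 = 362.14 → 362.
Rows: 467 × 43/41 = 489.78 → 490.

Cast on 362 stitches; work 490 rows.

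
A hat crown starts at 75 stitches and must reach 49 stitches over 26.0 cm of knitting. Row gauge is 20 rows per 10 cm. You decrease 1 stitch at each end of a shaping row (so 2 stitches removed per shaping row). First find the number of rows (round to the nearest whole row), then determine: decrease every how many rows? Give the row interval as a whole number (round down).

Rows = 26.0 × 2 = 52.0 → 52 rows.
Stitches to remove: 26 → 13 shaping rows (at 2 st each).
52 / 13 = 4.00 → every 4 rows.

Decrease every 4th row.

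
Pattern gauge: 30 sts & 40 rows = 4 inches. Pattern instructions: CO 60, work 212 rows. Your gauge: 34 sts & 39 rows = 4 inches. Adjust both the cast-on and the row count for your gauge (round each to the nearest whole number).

Cast on 68 stitches; work 207 rows.

Stitches: 60 × 34/30 = 68.00 → 68.
Rows: 212 × 39/40 = 206.70 → 207.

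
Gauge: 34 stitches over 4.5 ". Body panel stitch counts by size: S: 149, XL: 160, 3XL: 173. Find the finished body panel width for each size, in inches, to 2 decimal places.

S 19.72 inches; XL 21.18 inches; 3XL 22.90 inches.

34/4.5 = 7.556 sts per in.
S: 149 / 7.556 = 19.721 → 19.72 in.
XL: 160 / 7.556 = 21.176 → 21.18 in.
3XL: 173 / 7.556 = 22.897 → 22.90 in.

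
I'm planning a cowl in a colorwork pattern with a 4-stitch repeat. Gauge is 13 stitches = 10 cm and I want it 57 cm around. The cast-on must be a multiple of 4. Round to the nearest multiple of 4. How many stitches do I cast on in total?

Cast on 76 stitches.

13 / 10 = 1.3 sts per cm.
57 × 1.3 = 74.10 sts.
Nearest multiple of 4: 76.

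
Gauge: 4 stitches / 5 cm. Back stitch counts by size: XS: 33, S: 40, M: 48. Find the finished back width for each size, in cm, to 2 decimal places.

4/5 = 0.8 sts per cm.
XS: 33 / 0.8 = 41.250 → 41.25 cm.
S: 40 / 0.8 = 50.000 → 50.00 cm.
M: 48 / 0.8 = 60.000 → 60.00 cm.

XS 41.25 cm; S 50.00 cm; M 60.00 cm.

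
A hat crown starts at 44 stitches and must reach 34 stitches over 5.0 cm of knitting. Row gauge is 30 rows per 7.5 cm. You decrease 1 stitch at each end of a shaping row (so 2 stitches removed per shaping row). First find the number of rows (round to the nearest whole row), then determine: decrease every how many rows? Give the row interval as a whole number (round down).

Decrease every 4th row.

Rows = 5.0 × 4 = 20.0 → 20 rows.
Stitches to remove: 10 → 5 shaping rows (at 2 st each).
20 / 5 = 4.00 → every 4 rows.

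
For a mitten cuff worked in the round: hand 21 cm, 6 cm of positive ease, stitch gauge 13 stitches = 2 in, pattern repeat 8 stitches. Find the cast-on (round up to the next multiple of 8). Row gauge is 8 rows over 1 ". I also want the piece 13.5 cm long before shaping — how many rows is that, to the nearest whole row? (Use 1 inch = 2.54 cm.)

Finished = 21 + 6 = 27 cm.
27 cm × 1/2.54 = 10.63 inches.
13/2 = 6.5 sts per in; 10.63 × 6.5 = 69.09 sts.
Next multiple of 8 → 72.
13.5 cm = 5.31 inches; × 8 = 42.52 → 43 rows.

Cast on 72 stitches; work 43 rows.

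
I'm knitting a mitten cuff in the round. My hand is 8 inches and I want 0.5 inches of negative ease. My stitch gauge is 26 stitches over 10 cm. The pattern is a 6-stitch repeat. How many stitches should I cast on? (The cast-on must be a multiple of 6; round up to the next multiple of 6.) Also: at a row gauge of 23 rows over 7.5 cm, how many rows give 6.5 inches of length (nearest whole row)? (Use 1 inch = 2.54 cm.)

Cast on 54 stitches; work 51 rows.

Finished = 8 − 0.5 = 7.5 inches.
7.5 inches × 2.54 = 19.05 cm.
26/10 = 2.6 sts per cm; 19.05 × 2.6 = 49.53 sts.
Next multiple of 6 → 54.
6.5 inches = 16.51 cm; × 3.067 = 50.63 → 51 rows.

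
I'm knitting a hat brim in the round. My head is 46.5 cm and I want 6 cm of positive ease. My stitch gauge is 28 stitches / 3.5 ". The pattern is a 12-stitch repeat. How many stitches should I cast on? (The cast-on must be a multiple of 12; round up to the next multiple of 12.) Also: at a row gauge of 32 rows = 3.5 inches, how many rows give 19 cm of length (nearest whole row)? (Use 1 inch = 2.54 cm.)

Finished = 46.5 + 6 = 52.5 cm.
52.5 cm × 1/2.54 = 20.67 inches.
28/3.5 = 8 sts per in; 20.67 × 8 = 165.35 sts.
Next multiple of 12 → 168.
19 cm = 7.48 inches; × 9.143 = 68.39 → 68 rows.

Cast on 168 stitches; work 68 rows.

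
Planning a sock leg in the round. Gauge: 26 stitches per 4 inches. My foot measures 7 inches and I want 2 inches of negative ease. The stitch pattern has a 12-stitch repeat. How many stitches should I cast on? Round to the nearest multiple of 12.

36 stitches.

Finished = 7 − 2 = 5 inches.
26 / 4 = 6.5 sts/in.
5 × 6.5 = 32.50 sts.
Nearest multiple of 12: 36.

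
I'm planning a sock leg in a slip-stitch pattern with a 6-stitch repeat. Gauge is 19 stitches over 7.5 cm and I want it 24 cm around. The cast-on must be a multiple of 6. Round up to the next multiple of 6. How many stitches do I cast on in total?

19 / 7.5 = 2.533 sts per cm.
24 × 2.533 = 60.80 sts.
Next multiple of 6: 66.

CO 66 sts.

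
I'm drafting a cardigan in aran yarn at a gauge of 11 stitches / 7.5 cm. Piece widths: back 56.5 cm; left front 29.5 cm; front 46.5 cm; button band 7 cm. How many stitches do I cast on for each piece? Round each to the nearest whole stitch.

Rate = 11/7.5 = 1.467 sts per cm.
back: 56.5 × 1.467 = 82.87 → 83.
left front: 29.5 × 1.467 = 43.27 → 43.
front: 46.5 × 1.467 = 68.20 → 68.
button band: 7 × 1.467 = 10.27 → 10.

back 83; left front 43; front 68; button band 10.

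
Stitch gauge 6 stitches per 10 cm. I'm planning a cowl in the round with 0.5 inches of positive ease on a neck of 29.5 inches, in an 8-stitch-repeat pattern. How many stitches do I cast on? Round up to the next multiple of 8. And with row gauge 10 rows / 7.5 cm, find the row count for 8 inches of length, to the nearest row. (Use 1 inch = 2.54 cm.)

Cast on 48 stitches; work 27 rows.

Finished = 29.5 + 0.5 = 30 inches.
30 inches × 2.54 = 76.20 cm.
6/10 = 0.6 sts per cm; 76.20 × 0.6 = 45.72 sts.
Next multiple of 8 → 48.
8 inches = 20.32 cm; × 1.333 = 27.09 → 27 rows.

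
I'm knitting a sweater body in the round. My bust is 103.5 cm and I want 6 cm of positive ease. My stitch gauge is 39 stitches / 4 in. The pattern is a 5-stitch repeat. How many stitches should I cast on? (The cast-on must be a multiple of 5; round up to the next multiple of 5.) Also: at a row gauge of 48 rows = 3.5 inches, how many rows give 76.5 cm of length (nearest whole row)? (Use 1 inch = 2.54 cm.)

Finished = 103.5 + 6 = 109.5 cm.
109.5 cm × 1/2.54 = 43.11 inches.
39/4 = 9.75 sts per in; 43.11 × 9.75 = 420.32 sts.
Next multiple of 5 → 425.
76.5 cm = 30.12 inches; × 13.714 = 413.05 → 413 rows.

Cast on 425 stitches; work 413 rows.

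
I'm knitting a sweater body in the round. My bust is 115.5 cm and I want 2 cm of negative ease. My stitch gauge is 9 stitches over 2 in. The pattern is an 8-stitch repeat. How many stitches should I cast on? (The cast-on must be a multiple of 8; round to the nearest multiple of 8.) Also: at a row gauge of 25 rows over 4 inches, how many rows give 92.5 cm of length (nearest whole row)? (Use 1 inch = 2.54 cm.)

Cast on 200 stitches; work 228 rows.

Finished = 115.5 − 2 = 113.5 cm.
113.5 cm × 1/2.54 = 44.69 inches.
9/2 = 4.5 sts per in; 44.69 × 4.5 = 201.08 sts.
Nearest multiple of 8 → 200.
92.5 cm = 36.42 inches; × 6.25 = 227.61 → 228 rows.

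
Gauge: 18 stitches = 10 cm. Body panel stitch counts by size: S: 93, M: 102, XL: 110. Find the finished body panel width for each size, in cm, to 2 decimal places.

18/10 = 1.8 sts per cm.
S: 93 / 1.8 = 51.667 → 51.67 cm.
M: 102 / 1.8 = 56.667 → 56.67 cm.
XL: 110 / 1.8 = 61.111 → 61.11 cm.

S 51.67 cm; M 56.67 cm; XL 61.11 cm.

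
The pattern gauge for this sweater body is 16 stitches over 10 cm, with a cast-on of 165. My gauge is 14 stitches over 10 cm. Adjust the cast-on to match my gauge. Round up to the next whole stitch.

145 stitches.

Scale factor = 14 / 16 = 0.875.
165 × 14 / 16 = 144.38 sts.
→ 145 sts.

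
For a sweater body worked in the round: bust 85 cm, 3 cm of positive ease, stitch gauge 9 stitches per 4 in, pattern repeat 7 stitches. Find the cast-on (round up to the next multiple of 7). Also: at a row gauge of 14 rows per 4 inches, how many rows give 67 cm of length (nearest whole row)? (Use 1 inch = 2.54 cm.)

Cast on 84 stitches; work 92 rows.

Finished = 85 + 3 = 88 cm.
88 cm × 1/2.54 = 34.65 inches.
9/4 = 2.25 sts per in; 34.65 × 2.25 = 77.95 sts.
Next multiple of 7 → 84.
67 cm = 26.38 inches; × 3.5 = 92.32 → 92 rows.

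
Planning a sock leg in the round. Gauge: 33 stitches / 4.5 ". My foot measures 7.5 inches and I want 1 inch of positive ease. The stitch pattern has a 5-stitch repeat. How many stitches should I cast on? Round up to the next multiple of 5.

Finished = 7.5 + 1 = 8.5 inches.
33 / 4.5 = 7.333 sts/in.
8.5 × 7.333 = 62.33 sts.
Next multiple of 5: 65.

65 stitches.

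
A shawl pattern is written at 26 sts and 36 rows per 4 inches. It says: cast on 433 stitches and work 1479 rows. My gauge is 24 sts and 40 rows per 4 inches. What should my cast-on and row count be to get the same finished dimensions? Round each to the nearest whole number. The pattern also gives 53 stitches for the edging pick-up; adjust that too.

Stitches: 433 × 24/26 = 399.69 → 400.
Rows: 1479 × 40/36 = 1643.33 → 1643.
edging pick-up: 53 × 24/26 = 48.92 → 49.

Cast on 400 stitches; work 1643 rows; edging pick-up 49 stitches.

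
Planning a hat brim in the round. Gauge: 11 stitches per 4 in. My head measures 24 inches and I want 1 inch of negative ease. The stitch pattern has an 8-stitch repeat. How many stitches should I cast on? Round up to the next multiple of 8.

Finished = 24 − 1 = 23 inches.
11 / 4 = 2.75 sts/in.
23 × 2.75 = 63.25 sts.
Next multiple of 8: 64.

Cast on 64 stitches.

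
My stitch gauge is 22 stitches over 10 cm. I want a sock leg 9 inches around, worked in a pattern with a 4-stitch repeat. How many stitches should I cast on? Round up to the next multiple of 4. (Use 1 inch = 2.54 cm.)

52 stitches.

9 in = 9 × 2.54 = 22.86 cm.
22 / 10 = 2.2 sts/cm.
22.86 × 2.2 = 50.29 sts.
→ 52.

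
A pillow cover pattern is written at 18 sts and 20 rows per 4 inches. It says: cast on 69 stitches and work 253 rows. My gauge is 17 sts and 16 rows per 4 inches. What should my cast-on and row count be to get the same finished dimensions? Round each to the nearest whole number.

Cast on 65 stitches; work 202 rows.

Stitches: 69 × 17/18 = 65.17 → 65.
Rows: 253 × 16/20 = 202.40 → 202.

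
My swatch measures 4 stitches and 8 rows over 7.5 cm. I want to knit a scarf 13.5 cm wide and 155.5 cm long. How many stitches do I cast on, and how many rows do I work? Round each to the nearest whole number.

Stitch gauge = 4/7.5 = 0.533 sts/cm; 13.5 × 0.533 = 7.20 → 7 sts.
Row gauge = 8/7.5 = 1.067 rows/cm; 155.5 × 1.067 = 165.87 → 166 rows.

Cast on 7 stitches and work 166 rows.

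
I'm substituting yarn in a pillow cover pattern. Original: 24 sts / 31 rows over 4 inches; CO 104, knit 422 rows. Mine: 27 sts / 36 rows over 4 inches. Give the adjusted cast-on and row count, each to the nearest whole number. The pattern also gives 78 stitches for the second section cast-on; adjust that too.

Cast on 117 stitches; work 490 rows; second section cast-on 88 stitches.

Stitches: 104 × 27/24 = 117.00 → 117.
Rows: 422 × 36/31 = 490.06 → 490.
second section cast-on: 78 × 27/24 = 87.75 → 88.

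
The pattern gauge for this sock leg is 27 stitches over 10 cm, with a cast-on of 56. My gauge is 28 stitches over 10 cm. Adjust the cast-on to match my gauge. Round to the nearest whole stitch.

58 stitches.

Scale factor = 28 / 27 = 1.037.
56 × 28 / 27 = 58.07 sts.
→ 58 sts.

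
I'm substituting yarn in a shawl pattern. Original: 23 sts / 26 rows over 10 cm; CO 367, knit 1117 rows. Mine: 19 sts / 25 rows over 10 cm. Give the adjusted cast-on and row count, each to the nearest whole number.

Cast on 303 stitches; work 1074 rows.

Stitches: 367 × 19/23 = 303.17 → 303.
Rows: 1117 × 25/26 = 1074.04 → 1074.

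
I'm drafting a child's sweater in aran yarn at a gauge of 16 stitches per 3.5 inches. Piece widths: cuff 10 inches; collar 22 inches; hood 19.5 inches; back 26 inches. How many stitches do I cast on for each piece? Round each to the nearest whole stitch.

Rate = 16/3.5 = 4.571 sts per in.
cuff: 10 × 4.571 = 45.71 → 46.
collar: 22 × 4.571 = 100.57 → 101.
hood: 19.5 × 4.571 = 89.14 → 89.
back: 26 × 4.571 = 118.86 → 119.

cuff 46; collar 101; hood 89; back 119.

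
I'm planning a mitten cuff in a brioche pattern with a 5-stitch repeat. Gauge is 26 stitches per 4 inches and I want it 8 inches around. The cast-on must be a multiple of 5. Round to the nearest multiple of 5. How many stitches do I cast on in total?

26 / 4 = 6.5 sts per inch.
8 × 6.5 = 52.00 sts.
Nearest multiple of 5: 50.

Cast on 50 stitches.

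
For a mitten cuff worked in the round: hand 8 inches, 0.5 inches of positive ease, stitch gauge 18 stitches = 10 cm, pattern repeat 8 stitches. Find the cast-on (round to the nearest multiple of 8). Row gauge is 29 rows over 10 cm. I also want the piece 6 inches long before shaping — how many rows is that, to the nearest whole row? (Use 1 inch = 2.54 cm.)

Cast on 40 stitches; work 44 rows.

Finished = 8 + 0.5 = 8.5 inches.
8.5 inches × 2.54 = 21.59 cm.
18/10 = 1.8 sts per cm; 21.59 × 1.8 = 38.86 sts.
Nearest multiple of 8 → 40.
6 inches = 15.24 cm; × 2.9 = 44.20 → 44 rows.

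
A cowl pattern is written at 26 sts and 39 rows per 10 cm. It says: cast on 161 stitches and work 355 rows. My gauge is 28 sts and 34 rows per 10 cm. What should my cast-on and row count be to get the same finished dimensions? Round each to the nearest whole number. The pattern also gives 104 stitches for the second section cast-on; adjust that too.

Cast on 173 stitches; work 309 rows; second section cast-on 112 stitches.

Stitches: 161 × 28/26 = 173.38 → 173.
Rows: 355 × 34/39 = 309.49 → 309.
second section cast-on: 104 × 28/26 = 112.00 → 112.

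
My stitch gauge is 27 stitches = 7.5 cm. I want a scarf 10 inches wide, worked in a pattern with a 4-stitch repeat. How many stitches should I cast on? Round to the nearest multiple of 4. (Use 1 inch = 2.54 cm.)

92 stitches.

10 in = 10 × 2.54 = 25.40 cm.
27 / 7.5 = 3.6 sts/cm.
25.40 × 3.6 = 91.44 sts.
→ 92.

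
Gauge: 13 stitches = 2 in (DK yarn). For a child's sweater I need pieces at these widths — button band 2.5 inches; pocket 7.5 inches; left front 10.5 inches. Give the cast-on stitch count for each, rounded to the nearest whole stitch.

Rate = 13/2 = 6.5 sts per in.
button band: 2.5 × 6.5 = 16.25 → 16.
pocket: 7.5 × 6.5 = 48.75 → 49.
left front: 10.5 × 6.5 = 68.25 → 68.

button band 16; pocket 49; left front 68.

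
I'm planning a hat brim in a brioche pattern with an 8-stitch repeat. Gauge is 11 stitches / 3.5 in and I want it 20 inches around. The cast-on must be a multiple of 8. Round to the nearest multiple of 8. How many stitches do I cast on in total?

64 stitches.

11 / 3.5 = 3.143 sts per inch.
20 × 3.143 = 62.86 sts.
Nearest multiple of 8: 64.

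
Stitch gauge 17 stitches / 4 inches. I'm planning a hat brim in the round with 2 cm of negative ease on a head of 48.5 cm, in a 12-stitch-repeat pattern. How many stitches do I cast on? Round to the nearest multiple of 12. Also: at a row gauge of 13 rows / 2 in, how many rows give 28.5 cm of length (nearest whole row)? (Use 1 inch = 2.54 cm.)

Finished = 48.5 − 2 = 46.5 cm.
46.5 cm × 1/2.54 = 18.31 inches.
17/4 = 4.25 sts per in; 18.31 × 4.25 = 77.81 sts.
Nearest multiple of 12 → 72.
28.5 cm = 11.22 inches; × 6.5 = 72.93 → 73 rows.

Cast on 72 stitches; work 73 rows.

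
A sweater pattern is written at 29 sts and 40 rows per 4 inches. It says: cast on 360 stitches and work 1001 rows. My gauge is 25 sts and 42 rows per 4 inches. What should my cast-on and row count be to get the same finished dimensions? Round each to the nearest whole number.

Stitches: 360 × 25/29 = 310.34 → 310.
Rows: 1001 × 42/40 = 1051.05 → 1051.

Cast on 310 stitches; work 1051 rows.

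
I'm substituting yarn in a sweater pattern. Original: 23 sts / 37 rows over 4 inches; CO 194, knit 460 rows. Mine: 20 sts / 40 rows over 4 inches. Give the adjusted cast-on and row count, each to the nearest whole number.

Stitches: 194 × 20/23 = 168.70 → 169.
Rows: 460 × 40/37 = 497.30 → 497.

Cast on 169 stitches; work 497 rows.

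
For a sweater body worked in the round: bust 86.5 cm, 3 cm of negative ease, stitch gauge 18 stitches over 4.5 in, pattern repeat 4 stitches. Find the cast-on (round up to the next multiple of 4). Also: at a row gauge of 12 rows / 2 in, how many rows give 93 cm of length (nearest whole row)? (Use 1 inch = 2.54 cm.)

Cast on 132 stitches; work 220 rows.

Finished = 86.5 − 3 = 83.5 cm.
83.5 cm × 1/2.54 = 32.87 inches.
18/4.5 = 4 sts per in; 32.87 × 4 = 131.50 sts.
Next multiple of 4 → 132.
93 cm = 36.61 inches; × 6 = 219.69 → 220 rows.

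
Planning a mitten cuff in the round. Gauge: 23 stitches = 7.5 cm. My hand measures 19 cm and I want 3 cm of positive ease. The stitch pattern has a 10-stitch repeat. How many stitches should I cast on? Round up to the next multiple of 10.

Finished = 19 + 3 = 22 cm.
23 / 7.5 = 3.067 sts/cm.
22 × 3.067 = 67.47 sts.
Next multiple of 10: 70.

Cast on 70 stitches.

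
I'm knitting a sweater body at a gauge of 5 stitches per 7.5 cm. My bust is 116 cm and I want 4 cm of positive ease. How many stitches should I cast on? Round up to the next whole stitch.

Finished = 116 + 4 = 120 cm.
5 / 7.5 = 0.667 sts per cm.
120.00 × 0.667 = 80.00 sts.

CO 80 sts.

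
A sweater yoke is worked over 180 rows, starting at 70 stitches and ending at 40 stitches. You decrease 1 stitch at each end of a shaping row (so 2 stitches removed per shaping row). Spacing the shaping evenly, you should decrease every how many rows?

Stitches to remove: |40 − 70| = 30.
Shaping rows needed: 30 / 2 = 15.
180 rows / 15 = every 12 rows.

Decrease every 12th row.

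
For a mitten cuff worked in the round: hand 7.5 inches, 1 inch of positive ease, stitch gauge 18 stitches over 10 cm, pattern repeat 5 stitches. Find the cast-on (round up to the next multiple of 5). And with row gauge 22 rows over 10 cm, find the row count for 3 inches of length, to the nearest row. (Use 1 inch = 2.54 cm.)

Cast on 40 stitches; work 17 rows.

Finished = 7.5 + 1 = 8.5 inches.
8.5 inches × 2.54 = 21.59 cm.
18/10 = 1.8 sts per cm; 21.59 × 1.8 = 38.86 sts.
Next multiple of 5 → 40.
3 inches = 7.62 cm; × 2.2 = 16.76 → 17 rows.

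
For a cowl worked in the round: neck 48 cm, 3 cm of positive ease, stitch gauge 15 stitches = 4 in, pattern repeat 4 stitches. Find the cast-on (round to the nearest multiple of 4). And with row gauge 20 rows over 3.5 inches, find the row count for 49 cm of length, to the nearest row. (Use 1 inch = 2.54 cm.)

Cast on 76 stitches; work 110 rows.

Finished = 48 + 3 = 51 cm.
51 cm × 1/2.54 = 20.08 inches.
15/4 = 3.75 sts per in; 20.08 × 3.75 = 75.30 sts.
Nearest multiple of 4 → 76.
49 cm = 19.29 inches; × 5.714 = 110.24 → 110 rows.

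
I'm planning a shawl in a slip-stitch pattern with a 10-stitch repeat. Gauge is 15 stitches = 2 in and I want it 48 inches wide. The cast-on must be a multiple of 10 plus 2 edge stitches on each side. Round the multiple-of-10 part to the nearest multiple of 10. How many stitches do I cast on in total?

15 / 2 = 7.5 sts per inch.
48 × 7.5 = 360.00 sts.
Less 4 edge sts → 356.00 for the repeat.
Nearest multiple of 10: 360.
Add back 4 edge sts → 364.

CO 364 sts.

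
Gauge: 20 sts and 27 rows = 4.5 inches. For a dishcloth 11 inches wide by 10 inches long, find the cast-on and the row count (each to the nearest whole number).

Stitch gauge = 20/4.5 = 4.444 sts/in; 11 × 4.444 = 48.89 → 49 sts.
Row gauge = 27/4.5 = 6 rows/in; 10 × 6 = 60.00 → 60 rows.

Cast on 49 stitches and work 60 rows.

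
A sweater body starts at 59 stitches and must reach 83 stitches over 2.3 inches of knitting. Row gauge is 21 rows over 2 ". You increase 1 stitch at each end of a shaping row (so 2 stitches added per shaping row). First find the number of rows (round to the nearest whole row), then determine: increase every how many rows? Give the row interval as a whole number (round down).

Rows = 2.3 × 10.5 = 24.1 → 24 rows.
Stitches to add: 24 → 12 shaping rows (at 2 st each).
24 / 12 = 2.00 → every 2 rows.

Increase every 2nd row.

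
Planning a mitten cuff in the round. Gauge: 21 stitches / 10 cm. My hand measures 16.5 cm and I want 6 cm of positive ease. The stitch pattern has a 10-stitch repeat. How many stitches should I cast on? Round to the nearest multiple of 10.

CO 50 sts.

Finished = 16.5 + 6 = 22.5 cm.
21 / 10 = 2.1 sts/cm.
22.5 × 2.1 = 47.25 sts.
Nearest multiple of 10: 50.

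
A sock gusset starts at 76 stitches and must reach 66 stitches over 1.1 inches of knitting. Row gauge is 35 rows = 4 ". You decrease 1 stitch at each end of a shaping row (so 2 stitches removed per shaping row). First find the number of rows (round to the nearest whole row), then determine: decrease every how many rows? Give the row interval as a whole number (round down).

Rows = 1.1 × 8.75 = 9.6 → 10 rows.
Stitches to remove: 10 → 5 shaping rows (at 2 st each).
10 / 5 = 2.00 → every 2 rows.

Decrease every 2nd row.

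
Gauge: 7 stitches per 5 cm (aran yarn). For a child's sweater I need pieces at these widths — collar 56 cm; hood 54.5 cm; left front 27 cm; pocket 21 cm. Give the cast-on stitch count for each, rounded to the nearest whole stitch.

Rate = 7/5 = 1.4 sts per cm.
collar: 56 × 1.4 = 78.40 → 78.
hood: 54.5 × 1.4 = 76.30 → 76.
left front: 27 × 1.4 = 37.80 → 38.
pocket: 21 × 1.4 = 29.40 → 29.

collar 78; hood 76; left front 38; pocket 29.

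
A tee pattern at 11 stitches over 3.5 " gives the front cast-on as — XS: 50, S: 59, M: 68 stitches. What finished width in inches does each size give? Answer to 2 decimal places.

11/3.5 = 3.143 sts per in.
XS: 50 / 3.143 = 15.909 → 15.91 in.
S: 59 / 3.143 = 18.773 → 18.77 in.
M: 68 / 3.143 = 21.636 → 21.64 in.

XS 15.91 inches; S 18.77 inches; M 21.64 inches.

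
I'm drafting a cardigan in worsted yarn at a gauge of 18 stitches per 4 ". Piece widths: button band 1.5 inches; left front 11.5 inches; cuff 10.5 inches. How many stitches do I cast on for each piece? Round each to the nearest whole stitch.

Rate = 18/4 = 4.5 sts per in.
button band: 1.5 × 4.5 = 6.75 → 7.
left front: 11.5 × 4.5 = 51.75 → 52.
cuff: 10.5 × 4.5 = 47.25 → 47.

button band 7; left front 52; cuff 47.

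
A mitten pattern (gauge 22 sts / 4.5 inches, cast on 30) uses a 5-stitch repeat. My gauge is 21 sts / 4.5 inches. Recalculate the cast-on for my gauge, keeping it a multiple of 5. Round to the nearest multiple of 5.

30 × 21 / 22 = 28.64.
Nearest multiple of 5: 30.

30 stitches.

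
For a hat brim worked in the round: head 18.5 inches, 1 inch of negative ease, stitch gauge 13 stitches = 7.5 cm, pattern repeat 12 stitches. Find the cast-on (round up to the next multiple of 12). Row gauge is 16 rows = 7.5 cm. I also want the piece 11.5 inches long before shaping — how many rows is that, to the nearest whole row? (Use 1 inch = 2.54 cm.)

Cast on 84 stitches; work 62 rows.

Finished = 18.5 − 1 = 17.5 inches.
17.5 inches × 2.54 = 44.45 cm.
13/7.5 = 1.733 sts per cm; 44.45 × 1.733 = 77.05 sts.
Next multiple of 12 → 84.
11.5 inches = 29.21 cm; × 2.133 = 62.31 → 62 rows.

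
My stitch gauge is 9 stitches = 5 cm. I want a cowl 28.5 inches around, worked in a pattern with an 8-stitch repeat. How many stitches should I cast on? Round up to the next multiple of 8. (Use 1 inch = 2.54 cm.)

28.5 in = 28.5 × 2.54 = 72.39 cm.
9 / 5 = 1.8 sts/cm.
72.39 × 1.8 = 130.30 sts.
→ 136.

Cast on 136 stitches.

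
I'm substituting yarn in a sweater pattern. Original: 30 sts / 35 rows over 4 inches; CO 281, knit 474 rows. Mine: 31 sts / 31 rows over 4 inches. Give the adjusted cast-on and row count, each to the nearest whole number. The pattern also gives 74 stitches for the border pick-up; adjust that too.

Stitches: 281 × 31/30 = 290.37 → 290.
Rows: 474 × 31/35 = 419.83 → 420.
border pick-up: 74 × 31/30 = 76.47 → 76.

Cast on 290 stitches; work 420 rows; border pick-up 76 stitches.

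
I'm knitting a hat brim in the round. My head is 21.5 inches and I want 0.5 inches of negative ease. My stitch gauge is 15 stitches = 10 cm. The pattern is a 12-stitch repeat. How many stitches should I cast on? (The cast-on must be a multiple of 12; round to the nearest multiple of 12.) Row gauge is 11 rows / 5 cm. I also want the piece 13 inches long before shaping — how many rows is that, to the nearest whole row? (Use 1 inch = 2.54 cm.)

Finished = 21.5 − 0.5 = 21 inches.
21 inches × 2.54 = 53.34 cm.
15/10 = 1.5 sts per cm; 53.34 × 1.5 = 80.01 sts.
Nearest multiple of 12 → 84.
13 inches = 33.02 cm; × 2.2 = 72.64 → 73 rows.

Cast on 84 stitches; work 73 rows.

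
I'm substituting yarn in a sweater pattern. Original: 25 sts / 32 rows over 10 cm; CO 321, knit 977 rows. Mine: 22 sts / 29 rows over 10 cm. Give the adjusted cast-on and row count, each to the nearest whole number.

Stitches: 321 × 22/25 = 282.48 → 282.
Rows: 977 × 29/32 = 885.41 → 885.

Cast on 282 stitches; work 885 rows.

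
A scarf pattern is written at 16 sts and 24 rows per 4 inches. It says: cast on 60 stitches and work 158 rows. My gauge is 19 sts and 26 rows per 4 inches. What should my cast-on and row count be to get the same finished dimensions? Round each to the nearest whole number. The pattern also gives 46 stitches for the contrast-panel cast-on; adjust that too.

Cast on 71 stitches; work 171 rows; contrast-panel cast-on 55 stitches.

Stitches: 60 × 19/16 = 71.25 → 71.
Rows: 158 × 26/24 = 171.17 → 171.
contrast-panel cast-on: 46 × 19/16 = 54.62 → 55.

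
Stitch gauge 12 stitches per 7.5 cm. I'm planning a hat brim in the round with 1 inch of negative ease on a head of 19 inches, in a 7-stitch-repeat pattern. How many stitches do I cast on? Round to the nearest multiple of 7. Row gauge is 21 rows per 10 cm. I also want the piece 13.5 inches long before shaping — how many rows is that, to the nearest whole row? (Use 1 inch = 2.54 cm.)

Cast on 70 stitches; work 72 rows.

Finished = 19 − 1 = 18 inches.
18 inches × 2.54 = 45.72 cm.
12/7.5 = 1.6 sts per cm; 45.72 × 1.6 = 73.15 sts.
Nearest multiple of 7 → 70.
13.5 inches = 34.29 cm; × 2.1 = 72.01 → 72 rows.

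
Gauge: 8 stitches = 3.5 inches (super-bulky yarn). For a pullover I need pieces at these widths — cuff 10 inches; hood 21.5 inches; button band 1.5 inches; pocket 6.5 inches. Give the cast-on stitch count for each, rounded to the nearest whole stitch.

Rate = 8/3.5 = 2.286 sts per in.
cuff: 10 × 2.286 = 22.86 → 23.
hood: 21.5 × 2.286 = 49.14 → 49.
button band: 1.5 × 2.286 = 3.43 → 3.
pocket: 6.5 × 2.286 = 14.86 → 15.

cuff 23; hood 49; button band 3; pocket 15.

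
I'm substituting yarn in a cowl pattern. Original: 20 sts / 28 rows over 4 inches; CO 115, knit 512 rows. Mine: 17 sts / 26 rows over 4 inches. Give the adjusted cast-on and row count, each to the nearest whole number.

Stitches: 115 × 17/20 = 97.75 → 98.
Rows: 512 × 26/28 = 475.43 → 475.

Cast on 98 stitches; work 475 rows.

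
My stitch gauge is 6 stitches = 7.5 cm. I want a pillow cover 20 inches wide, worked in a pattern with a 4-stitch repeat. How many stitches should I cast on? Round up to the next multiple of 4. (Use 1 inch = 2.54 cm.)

Cast on 44 stitches.

20 in = 20 × 2.54 = 50.80 cm.
6 / 7.5 = 0.8 sts/cm.
50.80 × 0.8 = 40.64 sts.
→ 44.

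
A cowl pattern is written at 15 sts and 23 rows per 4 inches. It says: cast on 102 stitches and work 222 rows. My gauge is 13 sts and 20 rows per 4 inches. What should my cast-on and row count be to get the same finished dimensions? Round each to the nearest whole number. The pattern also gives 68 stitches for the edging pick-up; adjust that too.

Stitches: 102 × 13/15 = 88.40 → 88.
Rows: 222 × 20/23 = 193.04 → 193.
edging pick-up: 68 × 13/15 = 58.93 → 59.

Cast on 88 stitches; work 193 rows; edging pick-up 59 stitches.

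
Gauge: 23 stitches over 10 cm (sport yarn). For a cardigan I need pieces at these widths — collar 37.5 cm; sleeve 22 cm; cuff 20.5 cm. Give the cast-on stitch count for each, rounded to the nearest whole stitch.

collar 86; sleeve 51; cuff 47.

Rate = 23/10 = 2.3 sts per cm.
collar: 37.5 × 2.3 = 86.25 → 86.
sleeve: 22 × 2.3 = 50.60 → 51.
cuff: 20.5 × 2.3 = 47.15 → 47.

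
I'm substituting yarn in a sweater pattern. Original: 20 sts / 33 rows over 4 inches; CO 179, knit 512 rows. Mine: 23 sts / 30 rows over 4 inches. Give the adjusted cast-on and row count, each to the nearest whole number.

Stitches: 179 × 23/20 = 205.85 → 206.
Rows: 512 × 30/33 = 465.45 → 465.

Cast on 206 stitches; work 465 rows.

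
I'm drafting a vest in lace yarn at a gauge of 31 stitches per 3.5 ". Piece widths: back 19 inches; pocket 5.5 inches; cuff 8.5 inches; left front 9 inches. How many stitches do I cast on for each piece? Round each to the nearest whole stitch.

back 168; pocket 49; cuff 75; left front 80.

Rate = 31/3.5 = 8.857 sts per in.
back: 19 × 8.857 = 168.29 → 168.
pocket: 5.5 × 8.857 = 48.71 → 49.
cuff: 8.5 × 8.857 = 75.29 → 75.
left front: 9 × 8.857 = 79.71 → 80.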